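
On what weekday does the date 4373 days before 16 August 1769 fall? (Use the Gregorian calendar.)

Friday

First find the weekday of Aug 16, 1769. Doomsday rule: the anchor day for the 1700s is Sunday. For year 69: 69÷12 = 5 r 9, and 9÷4 = 2, so 5+9+2 = 16.
Sunday + 16 ≡ Tuesday — that's 1769's doomsday.
In August the doomsday date is Aug 8.
Aug 16 is 8 days after Aug 8; 8 mod 7 = 1, so Tuesday + 1 = Wednesday.
4373 mod 7 = 5, so 4373 days before a Wednesday is Wednesday − 5 = Friday.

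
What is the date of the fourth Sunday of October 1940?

October 1, 1940 is a Tuesday.
The first Sunday is therefore October 6 (5 days later).
The fourth Sunday is 6 + 3×7 = October 27.

October 27, 1940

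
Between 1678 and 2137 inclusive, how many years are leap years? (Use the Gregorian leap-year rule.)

111

Multiples of 4 in [1678,2137]: 115.
Of those, multiples of 100: 5 (not leap unless ÷400).
Multiples of 400: 1.
Leap years = 115 − 5 + 1 = 111.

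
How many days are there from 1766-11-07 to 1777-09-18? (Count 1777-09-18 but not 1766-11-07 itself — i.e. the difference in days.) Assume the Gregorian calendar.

3968

Nov 7, 1766 → Nov 7, 1767: 365 days.
Nov 7, 1767 → Nov 7, 1768: 366 days (Feb 29, 1768 is in that span).
Nov 7, 1768 → Nov 7, 1769: 365 days.
Nov 7, 1769 → Nov 7, 1770: 365 days.
Nov 7, 1770 → Nov 7, 1771: 365 days.
Nov 7, 1771 → Nov 7, 1772: 366 days (Feb 29, 1772 is in that span).
Nov 7, 1772 → Nov 7, 1773: 365 days.
Nov 7, 1773 → Nov 7, 1774: 365 days.
Nov 7, 1774 → Nov 7, 1775: 365 days.
Nov 7, 1775 → Nov 7, 1776: 366 days (Feb 29, 1776 is in that span).
Nov 7, 1776 → Dec 7, 1776: 30 days (November has 30).
Dec 7, 1776 → Jan 7, 1777: 31 days (December has 31).
Jan 7, 1777 → Feb 7, 1777: 31 days (January has 31).
Feb 7, 1777 → Mar 7, 1777: 28 days (February has 28).
Mar 7, 1777 → Apr 7, 1777: 31 days (March has 31).
Apr 7, 1777 → May 7, 1777: 30 days (April has 30).
May 7, 1777 → Jun 7, 1777: 31 days (May has 31).
Jun 7, 1777 → Jul 7, 1777: 30 days (June has 30).
Jul 7, 1777 → Aug 7, 1777: 31 days (July has 31).
Aug 7, 1777 → Sep 7, 1777: 31 days (August has 31).
Sep 7, 1777 → Sep 18, 1777: 11 days.
Total: 3968 days.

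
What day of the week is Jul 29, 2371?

Thursday

Doomsday rule: the anchor day for the 2300s is Wednesday. For year 71: 71÷12 = 5 r 11, and 11÷4 = 2, so 5+11+2 = 18.
Wednesday + 18 ≡ Sunday — that's 2371's doomsday.
In July the doomsday date is Jul 11.
Jul 29 is 18 days after Jul 11; 18 mod 7 = 4, so Sunday + 4 = Thursday.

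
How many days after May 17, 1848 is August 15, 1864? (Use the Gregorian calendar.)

May 17, 1848 → May 17, 1849: 365 days.
May 17, 1849 → May 17, 1850: 365 days.
May 17, 1850 → May 17, 1851: 365 days.
May 17, 1851 → May 17, 1852: 366 days (Feb 29, 1852 is in that span).
May 17, 1852 → May 17, 1853: 365 days.
May 17, 1853 → May 17, 1854: 365 days.
May 17, 1854 → May 17, 1855: 365 days.
May 17, 1855 → May 17, 1856: 366 days (Feb 29, 1856 is in that span).
May 17, 1856 → May 17, 1857: 365 days.
May 17, 1857 → May 17, 1858: 365 days.
May 17, 1858 → May 17, 1859: 365 days.
May 17, 1859 → May 17, 1860: 366 days (Feb 29, 1860 is in that span).
May 17, 1860 → May 17, 1861: 365 days.
May 17, 1861 → May 17, 1862: 365 days.
May 17, 1862 → May 17, 1863: 365 days.
May 17, 1863 → May 17, 1864: 366 days (Feb 29, 1864 is in that span).
May 17, 1864 → Jun 17, 1864: 31 days (May has 31).
Jun 17, 1864 → Jul 17, 1864: 30 days (June has 30).
Jul 17, 1864 → Aug 15, 1864: 29 days.
Total: 5934 days.

5934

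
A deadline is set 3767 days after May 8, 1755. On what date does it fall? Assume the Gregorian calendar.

August 30, 1765

+366 (one year; includes Feb 29, 1756) → May 8, 1756 (3401 left).
+365 (one year) → May 8, 1757 (3036 left).
+365 (one year) → May 8, 1758 (2671 left).
+365 (one year) → May 8, 1759 (2306 left).
+366 (one year; includes Feb 29, 1760) → May 8, 1760 (1940 left).
+365 (one year) → May 8, 1761 (1575 left).
+365 (one year) → May 8, 1762 (1210 left).
+365 (one year) → May 8, 1763 (845 left).
+366 (one year; includes Feb 29, 1764) → May 8, 1764 (479 left).
+365 (one year) → May 8, 1765 (114 left).
May has 31 days: +24 → Jun 1, 1765 (90 left).
Jun has 30 days: +30 → Jul 1, 1765 (60 left).
Jul has 31 days: +31 → Aug 1, 1765 (29 left).
+29 → Aug 30, 1765.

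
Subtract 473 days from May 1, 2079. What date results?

−365 (one year) → May 1, 2078 (108 left).
−1 → Apr 30, 2078 (end of Apr, 30 days; 107 left).
−30 → Mar 31, 2078 (end of Mar, 31 days; 77 left).
−31 → Feb 28, 2078 (end of Feb, 28 days; 46 left).
−28 → Jan 31, 2078 (end of Jan, 31 days; 18 left).
−18 → Jan 13, 2078.

January 13, 2078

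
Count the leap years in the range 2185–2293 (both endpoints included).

Multiples of 4 in [2185,2293]: 27.
Of those, multiples of 100: 1 (not leap unless ÷400).
Multiples of 400: 0.
Leap years = 27 − 1 + 0 = 26.

26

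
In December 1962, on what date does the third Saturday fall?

December 15, 1962

December 1, 1962 is a Saturday.
The first Saturday is therefore December 1 (same day).
The third Saturday is 1 + 2×7 = December 15.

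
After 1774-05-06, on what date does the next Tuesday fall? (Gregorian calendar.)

May 6, 1774 is a Friday.
From Friday to the next Tuesday is 4 days.
May 6, 1774 + 4 = May 10, 1774.

May 10, 1774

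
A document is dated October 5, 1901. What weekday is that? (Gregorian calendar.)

Saturday

Doomsday rule: the anchor day for the 1900s is Wednesday. For year 01: 1÷12 = 0 r 1, and 1÷4 = 0, so 0+1+0 = 1.
Wednesday + 1 ≡ Thursday — that's 1901's doomsday.
In October the doomsday date is Oct 10.
Oct 5 is 5 days before Oct 10; 5 mod 7 = 5, so Thursday − 5 = Saturday.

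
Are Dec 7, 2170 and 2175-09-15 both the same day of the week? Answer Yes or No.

Yes

From Dec 7, 2170 to Sep 15, 2175 is 1743 days.
1743 mod 7 = 0, so they are the same weekday.
(Dec 7, 2170 is a Friday; Sep 15, 2175 is a Friday.)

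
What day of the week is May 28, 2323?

Monday

Doomsday rule: the anchor day for the 2300s is Wednesday. For year 23: 23÷12 = 1 r 11, and 11÷4 = 2, so 1+11+2 = 14.
Wednesday + 14 ≡ Wednesday — that's 2323's doomsday.
In May the doomsday date is May 9.
May 28 is 19 days after May 9; 19 mod 7 = 5, so Wednesday + 5 = Monday.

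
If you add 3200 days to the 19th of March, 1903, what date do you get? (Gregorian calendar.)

December 22, 1911

+366 (one year; includes Feb 29, 1904) → Mar 19, 1904 (2834 left).
+365 (one year) → Mar 19, 1905 (2469 left).
+365 (one year) → Mar 19, 1906 (2104 left).
+365 (one year) → Mar 19, 1907 (1739 left).
+366 (one year; includes Feb 29, 1908) → Mar 19, 1908 (1373 left).
+365 (one year) → Mar 19, 1909 (1008 left).
+365 (one year) → Mar 19, 1910 (643 left).
+365 (one year) → Mar 19, 1911 (278 left).
Mar has 31 days: +13 → Apr 1, 1911 (265 left).
Apr has 30 days: +30 → May 1, 1911 (235 left).
May has 31 days: +31 → Jun 1, 1911 (204 left).
Jun has 30 days: +30 → Jul 1, 1911 (174 left).
Jul has 31 days: +31 → Aug 1, 1911 (143 left).
Aug has 31 days: +31 → Sep 1, 1911 (112 left).
Sep has 30 days: +30 → Oct 1, 1911 (82 left).
Oct has 31 days: +31 → Nov 1, 1911 (51 left).
Nov has 30 days: +30 → Dec 1, 1911 (21 left).
+21 → Dec 22, 1911.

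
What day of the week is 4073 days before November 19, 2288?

First find the weekday of Nov 19, 2288. Doomsday rule: the anchor day for the 2200s is Friday. For year 88: 88÷12 = 7 r 4, and 4÷4 = 1, so 7+4+1 = 12.
Friday + 12 ≡ Wednesday — that's 2288's doomsday.
In November the doomsday date is Nov 7.
Nov 19 is 12 days after Nov 7; 12 mod 7 = 5, so Wednesday + 5 = Monday.
4073 mod 7 = 6, so 4073 days before a Monday is Monday − 6 = Tuesday.

Tuesday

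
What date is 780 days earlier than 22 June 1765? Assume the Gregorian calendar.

−365 (one year) → Jun 22, 1764 (415 left).
−366 (one year; includes Feb 29, 1764) → Jun 22, 1763 (49 left).
−22 → May 31, 1763 (end of May, 31 days; 27 left).
−27 → May 4, 1763.

May 4, 1763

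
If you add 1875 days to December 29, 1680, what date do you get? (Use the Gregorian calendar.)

February 16, 1686

+365 (one year) → Dec 29, 1681 (1510 left).
+365 (one year) → Dec 29, 1682 (1145 left).
+365 (one year) → Dec 29, 1683 (780 left).
+366 (one year; includes Feb 29, 1684) → Dec 29, 1684 (414 left).
+365 (one year) → Dec 29, 1685 (49 left).
Dec has 31 days: +3 → Jan 1, 1686 (46 left).
Jan has 31 days: +31 → Feb 1, 1686 (15 left).
+15 → Feb 16, 1686.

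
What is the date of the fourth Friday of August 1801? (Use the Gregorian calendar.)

August 1, 1801 is a Saturday.
The first Friday is therefore August 7 (6 days later).
The fourth Friday is 7 + 3×7 = August 28.

August 28, 1801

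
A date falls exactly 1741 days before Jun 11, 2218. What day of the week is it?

First find the weekday of Jun 11, 2218. Doomsday rule: the anchor day for the 2200s is Friday. For year 18: 18÷12 = 1 r 6, and 6÷4 = 1, so 1+6+1 = 8.
Friday + 8 ≡ Saturday — that's 2218's doomsday.
In June the doomsday date is Jun 6.
Jun 11 is 5 days after Jun 6; 5 mod 7 = 5, so Saturday + 5 = Thursday.
1741 mod 7 = 5, so 1741 days before a Thursday is Thursday − 5 = Saturday.

Saturday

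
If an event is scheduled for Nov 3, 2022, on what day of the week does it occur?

Thursday

Doomsday rule: the anchor day for the 2000s is Tuesday. For year 22: 22÷12 = 1 r 10, and 10÷4 = 2, so 1+10+2 = 13.
Tuesday + 13 ≡ Monday — that's 2022's doomsday.
In November the doomsday date is Nov 7.
Nov 3 is 4 days before Nov 7; 4 mod 7 = 4, so Monday − 4 = Thursday.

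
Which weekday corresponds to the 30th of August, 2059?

Doomsday rule: the anchor day for the 2000s is Tuesday. For year 59: 59÷12 = 4 r 11, and 11÷4 = 2, so 4+11+2 = 17.
Tuesday + 17 ≡ Friday — that's 2059's doomsday.
In August the doomsday date is Aug 8.
Aug 30 is 22 days after Aug 8; 22 mod 7 = 1, so Friday + 1 = Saturday.

Saturday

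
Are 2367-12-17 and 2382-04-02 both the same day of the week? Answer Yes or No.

No

From Dec 17, 2367 to Apr 2, 2382 is 5220 days.
5220 mod 7 = 5, so they are different weekdays.
(Dec 17, 2367 is a Sunday; Apr 2, 2382 is a Friday.)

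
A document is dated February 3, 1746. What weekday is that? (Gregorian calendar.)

Doomsday rule: the anchor day for the 1700s is Sunday. For year 46: 46÷12 = 3 r 10, and 10÷4 = 2, so 3+10+2 = 15.
Sunday + 15 ≡ Monday — that's 1746's doomsday.
In February the doomsday date is Feb 28 (1746 is not a leap year).
Feb 3 is 25 days before Feb 28; 25 mod 7 = 4, so Monday − 4 = Thursday.

Thursday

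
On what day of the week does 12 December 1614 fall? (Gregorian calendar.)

Doomsday rule: the anchor day for the 1600s is Tuesday. For year 14: 14÷12 = 1 r 2, and 2÷4 = 0, so 1+2+0 = 3.
Tuesday + 3 ≡ Friday — that's 1614's doomsday.
In December the doomsday date is Dec 12.
Dec 12 is the doomsday itself: Friday.

Friday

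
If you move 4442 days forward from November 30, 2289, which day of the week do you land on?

Wednesday

First find the weekday of Nov 30, 2289. Doomsday rule: the anchor day for the 2200s is Friday. For year 89: 89÷12 = 7 r 5, and 5÷4 = 1, so 7+5+1 = 13.
Friday + 13 ≡ Thursday — that's 2289's doomsday.
In November the doomsday date is Nov 7.
Nov 30 is 23 days after Nov 7; 23 mod 7 = 2, so Thursday + 2 = Saturday.
4442 mod 7 = 4, so 4442 days after a Saturday is Saturday + 4 = Wednesday.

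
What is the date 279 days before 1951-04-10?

July 5, 1950

−10 → Mar 31, 1951 (end of Mar, 31 days; 269 left).
−31 → Feb 28, 1951 (end of Feb, 28 days; 238 left).
−28 → Jan 31, 1951 (end of Jan, 31 days; 210 left).
−31 → Dec 31, 1950 (end of Dec, 31 days; 179 left).
−31 → Nov 30, 1950 (end of Nov, 30 days; 148 left).
−30 → Oct 31, 1950 (end of Oct, 31 days; 118 left).
−31 → Sep 30, 1950 (end of Sep, 30 days; 87 left).
−30 → Aug 31, 1950 (end of Aug, 31 days; 57 left).
−31 → Jul 31, 1950 (end of Jul, 31 days; 26 left).
−26 → Jul 5, 1950.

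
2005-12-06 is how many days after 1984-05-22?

May 22, 1984 → May 22, 1985: 365 days.
May 22, 1985 → May 22, 1986: 365 days.
May 22, 1986 → May 22, 1987: 365 days.
May 22, 1987 → May 22, 1988: 366 days (Feb 29, 1988 is in that span).
May 22, 1988 → May 22, 1989: 365 days.
May 22, 1989 → May 22, 1990: 365 days.
May 22, 1990 → May 22, 1991: 365 days.
May 22, 1991 → May 22, 1992: 366 days (Feb 29, 1992 is in that span).
May 22, 1992 → May 22, 1993: 365 days.
May 22, 1993 → May 22, 1994: 365 days.
May 22, 1994 → May 22, 1995: 365 days.
May 22, 1995 → May 22, 1996: 366 days (Feb 29, 1996 is in that span).
May 22, 1996 → May 22, 1997: 365 days.
May 22, 1997 → May 22, 1998: 365 days.
May 22, 1998 → May 22, 1999: 365 days.
May 22, 1999 → May 22, 2000: 366 days (Feb 29, 2000 is in that span).
May 22, 2000 → May 22, 2001: 365 days.
May 22, 2001 → May 22, 2002: 365 days.
May 22, 2002 → May 22, 2003: 365 days.
May 22, 2003 → May 22, 2004: 366 days (Feb 29, 2004 is in that span).
May 22, 2004 → May 22, 2005: 365 days.
May 22, 2005 → Jun 22, 2005: 31 days (May has 31).
Jun 22, 2005 → Jul 22, 2005: 30 days (June has 30).
Jul 22, 2005 → Aug 22, 2005: 31 days (July has 31).
Aug 22, 2005 → Sep 22, 2005: 31 days (August has 31).
Sep 22, 2005 → Oct 22, 2005: 30 days (September has 30).
Oct 22, 2005 → Nov 22, 2005: 31 days (October has 31).
Nov 22, 2005 → Dec 6, 2005: 14 days.
Total: 7868 days.

7868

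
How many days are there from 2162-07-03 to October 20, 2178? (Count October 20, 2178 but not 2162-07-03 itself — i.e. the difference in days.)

Jul 3, 2162 → Jul 3, 2163: 365 days.
Jul 3, 2163 → Jul 3, 2164: 366 days (Feb 29, 2164 is in that span).
Jul 3, 2164 → Jul 3, 2165: 365 days.
Jul 3, 2165 → Jul 3, 2166: 365 days.
Jul 3, 2166 → Jul 3, 2167: 365 days.
Jul 3, 2167 → Jul 3, 2168: 366 days (Feb 29, 2168 is in that span).
Jul 3, 2168 → Jul 3, 2169: 365 days.
Jul 3, 2169 → Jul 3, 2170: 365 days.
Jul 3, 2170 → Jul 3, 2171: 365 days.
Jul 3, 2171 → Jul 3, 2172: 366 days (Feb 29, 2172 is in that span).
Jul 3, 2172 → Jul 3, 2173: 365 days.
Jul 3, 2173 → Jul 3, 2174: 365 days.
Jul 3, 2174 → Jul 3, 2175: 365 days.
Jul 3, 2175 → Jul 3, 2176: 366 days (Feb 29, 2176 is in that span).
Jul 3, 2176 → Jul 3, 2177: 365 days.
Jul 3, 2177 → Jul 3, 2178: 365 days.
Jul 3, 2178 → Aug 3, 2178: 31 days (July has 31).
Aug 3, 2178 → Sep 3, 2178: 31 days (August has 31).
Sep 3, 2178 → Oct 3, 2178: 30 days (September has 30).
Oct 3, 2178 → Oct 20, 2178: 17 days.
Total: 5953 days.

5953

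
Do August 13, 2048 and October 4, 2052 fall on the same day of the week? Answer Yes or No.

No

From Aug 13, 2048 to Oct 4, 2052 is 1513 days.
1513 mod 7 = 1, so they are different weekdays.
(Aug 13, 2048 is a Thursday; Oct 4, 2052 is a Friday.)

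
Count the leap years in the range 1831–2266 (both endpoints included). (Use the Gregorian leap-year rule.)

Multiples of 4 in [1831,2266]: 109.
Of those, multiples of 100: 4 (not leap unless ÷400).
Multiples of 400: 1.
Leap years = 109 − 4 + 1 = 106.

106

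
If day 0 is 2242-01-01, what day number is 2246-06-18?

Jan 1, 2242 → Jan 1, 2243: 365 days.
Jan 1, 2243 → Jan 1, 2244: 365 days.
Jan 1, 2244 → Jan 1, 2245: 366 days (Feb 29, 2244 is in that span).
Jan 1, 2245 → Jan 1, 2246: 365 days.
Jan 1, 2246 → Feb 1, 2246: 31 days (January has 31).
Feb 1, 2246 → Mar 1, 2246: 28 days (February has 28).
Mar 1, 2246 → Apr 1, 2246: 31 days (March has 31).
Apr 1, 2246 → May 1, 2246: 30 days (April has 30).
May 1, 2246 → Jun 1, 2246: 31 days (May has 31).
Jun 1, 2246 → Jun 18, 2246: 17 days.
Total: 1629 days.

1629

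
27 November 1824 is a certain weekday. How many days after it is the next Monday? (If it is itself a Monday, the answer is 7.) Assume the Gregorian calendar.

Nov 27, 1824 is a Saturday.
From Saturday to the next Monday is 2 days.

2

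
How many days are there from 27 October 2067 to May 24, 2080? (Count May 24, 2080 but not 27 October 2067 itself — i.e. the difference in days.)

4593

Oct 27, 2067 → Oct 27, 2068: 366 days (Feb 29, 2068 is in that span).
Oct 27, 2068 → Oct 27, 2069: 365 days.
Oct 27, 2069 → Oct 27, 2070: 365 days.
Oct 27, 2070 → Oct 27, 2071: 365 days.
Oct 27, 2071 → Oct 27, 2072: 366 days (Feb 29, 2072 is in that span).
Oct 27, 2072 → Oct 27, 2073: 365 days.
Oct 27, 2073 → Oct 27, 2074: 365 days.
Oct 27, 2074 → Oct 27, 2075: 365 days.
Oct 27, 2075 → Oct 27, 2076: 366 days (Feb 29, 2076 is in that span).
Oct 27, 2076 → Oct 27, 2077: 365 days.
Oct 27, 2077 → Oct 27, 2078: 365 days.
Oct 27, 2078 → Oct 27, 2079: 365 days.
Oct 27, 2079 → Nov 27, 2079: 31 days (October has 31).
Nov 27, 2079 → Dec 27, 2079: 30 days (November has 30).
Dec 27, 2079 → Jan 27, 2080: 31 days (December has 31).
Jan 27, 2080 → Feb 27, 2080: 31 days (January has 31).
Feb 27, 2080 → Mar 27, 2080: 29 days (February has 29).
Mar 27, 2080 → Apr 27, 2080: 31 days (March has 31).
Apr 27, 2080 → May 24, 2080: 27 days.
Total: 4593 days.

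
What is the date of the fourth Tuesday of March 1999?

March 1, 1999 is a Monday.
The first Tuesday is therefore March 2 (1 days later).
The fourth Tuesday is 2 + 3×7 = March 23.

March 23, 1999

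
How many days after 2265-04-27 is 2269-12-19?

1697

Apr 27, 2265 → Apr 27, 2266: 365 days.
Apr 27, 2266 → Apr 27, 2267: 365 days.
Apr 27, 2267 → Apr 27, 2268: 366 days (Feb 29, 2268 is in that span).
Apr 27, 2268 → Apr 27, 2269: 365 days.
Apr 27, 2269 → May 27, 2269: 30 days (April has 30).
May 27, 2269 → Jun 27, 2269: 31 days (May has 31).
Jun 27, 2269 → Jul 27, 2269: 30 days (June has 30).
Jul 27, 2269 → Aug 27, 2269: 31 days (July has 31).
Aug 27, 2269 → Sep 27, 2269: 31 days (August has 31).
Sep 27, 2269 → Oct 27, 2269: 30 days (September has 30).
Oct 27, 2269 → Nov 27, 2269: 31 days (October has 31).
Nov 27, 2269 → Dec 19, 2269: 22 days.
Total: 1697 days.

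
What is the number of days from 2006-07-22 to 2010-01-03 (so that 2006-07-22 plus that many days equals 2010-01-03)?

1261

Jul 22, 2006 → Jul 22, 2007: 365 days.
Jul 22, 2007 → Jul 22, 2008: 366 days (Feb 29, 2008 is in that span).
Jul 22, 2008 → Jul 22, 2009: 365 days.
Jul 22, 2009 → Aug 22, 2009: 31 days (July has 31).
Aug 22, 2009 → Sep 22, 2009: 31 days (August has 31).
Sep 22, 2009 → Oct 22, 2009: 30 days (September has 30).
Oct 22, 2009 → Nov 22, 2009: 31 days (October has 31).
Nov 22, 2009 → Dec 22, 2009: 30 days (November has 30).
Dec 22, 2009 → Jan 3, 2010: 12 days.
Total: 1261 days.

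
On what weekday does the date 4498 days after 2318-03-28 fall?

First find the weekday of Mar 28, 2318. Doomsday rule: the anchor day for the 2300s is Wednesday. For year 18: 18÷12 = 1 r 6, and 6÷4 = 1, so 1+6+1 = 8.
Wednesday + 8 ≡ Thursday — that's 2318's doomsday.
In March the doomsday date is Mar 14.
Mar 28 is 14 days after Mar 14; 14 mod 7 = 0, so Thursday + 0 = Thursday.
4498 mod 7 = 4, so 4498 days after a Thursday is Thursday + 4 = Monday.

Monday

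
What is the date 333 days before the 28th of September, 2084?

−28 → Aug 31, 2084 (end of Aug, 31 days; 305 left).
−31 → Jul 31, 2084 (end of Jul, 31 days; 274 left).
−31 → Jun 30, 2084 (end of Jun, 30 days; 243 left).
−30 → May 31, 2084 (end of May, 31 days; 213 left).
−31 → Apr 30, 2084 (end of Apr, 30 days; 182 left).
−30 → Mar 31, 2084 (end of Mar, 31 days; 152 left).
−31 → Feb 29, 2084 (end of Feb, 29 days; 121 left).
−29 → Jan 31, 2084 (end of Jan, 31 days; 92 left).
−31 → Dec 31, 2083 (end of Dec, 31 days; 61 left).
−31 → Nov 30, 2083 (end of Nov, 30 days; 30 left).
−30 → Oct 31, 2083 (end of Oct, 31 days; 0 left).

October 31, 2083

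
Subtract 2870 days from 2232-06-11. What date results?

August 2, 2224

−366 (one year; includes Feb 29, 2232) → Jun 11, 2231 (2504 left).
−365 (one year) → Jun 11, 2230 (2139 left).
−365 (one year) → Jun 11, 2229 (1774 left).
−365 (one year) → Jun 11, 2228 (1409 left).
−366 (one year; includes Feb 29, 2228) → Jun 11, 2227 (1043 left).
−365 (one year) → Jun 11, 2226 (678 left).
−365 (one year) → Jun 11, 2225 (313 left).
−11 → May 31, 2225 (end of May, 31 days; 302 left).
−31 → Apr 30, 2225 (end of Apr, 30 days; 271 left).
−30 → Mar 31, 2225 (end of Mar, 31 days; 241 left).
−31 → Feb 28, 2225 (end of Feb, 28 days; 210 left).
−28 → Jan 31, 2225 (end of Jan, 31 days; 182 left).
−31 → Dec 31, 2224 (end of Dec, 31 days; 151 left).
−31 → Nov 30, 2224 (end of Nov, 30 days; 120 left).
−30 → Oct 31, 2224 (end of Oct, 31 days; 90 left).
−31 → Sep 30, 2224 (end of Sep, 30 days; 59 left).
−30 → Aug 31, 2224 (end of Aug, 31 days; 29 left).
−29 → Aug 2, 2224.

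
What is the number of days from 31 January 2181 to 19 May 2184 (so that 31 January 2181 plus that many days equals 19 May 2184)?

Jan 31, 2181 → Jan 31, 2182: 365 days.
Jan 31, 2182 → Jan 31, 2183: 365 days.
Jan 31, 2183 → Jan 31, 2184: 365 days.
Jan 31, 2184 → Feb 29, 2184: 29 days (January has 31).
Feb 29, 2184 → Mar 29, 2184: 29 days (February has 29).
Mar 29, 2184 → Apr 29, 2184: 31 days (March has 31).
Apr 29, 2184 → May 19, 2184: 20 days.
Total: 1204 days.

1204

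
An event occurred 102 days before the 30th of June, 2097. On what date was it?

March 20, 2097

−30 → May 31, 2097 (end of May, 31 days; 72 left).
−31 → Apr 30, 2097 (end of Apr, 30 days; 41 left).
−30 → Mar 31, 2097 (end of Mar, 31 days; 11 left).
−11 → Mar 20, 2097.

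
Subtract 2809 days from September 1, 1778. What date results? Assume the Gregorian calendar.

December 23, 1770

−365 (one year) → Sep 1, 1777 (2444 left).
−365 (one year) → Sep 1, 1776 (2079 left).
−366 (one year; includes Feb 29, 1776) → Sep 1, 1775 (1713 left).
−365 (one year) → Sep 1, 1774 (1348 left).
−365 (one year) → Sep 1, 1773 (983 left).
−365 (one year) → Sep 1, 1772 (618 left).
−366 (one year; includes Feb 29, 1772) → Sep 1, 1771 (252 left).
−1 → Aug 31, 1771 (end of Aug, 31 days; 251 left).
−31 → Jul 31, 1771 (end of Jul, 31 days; 220 left).
−31 → Jun 30, 1771 (end of Jun, 30 days; 189 left).
−30 → May 31, 1771 (end of May, 31 days; 159 left).
−31 → Apr 30, 1771 (end of Apr, 30 days; 128 left).
−30 → Mar 31, 1771 (end of Mar, 31 days; 98 left).
−31 → Feb 28, 1771 (end of Feb, 28 days; 67 left).
−28 → Jan 31, 1771 (end of Jan, 31 days; 39 left).
−31 → Dec 31, 1770 (end of Dec, 31 days; 8 left).
−8 → Dec 23, 1770.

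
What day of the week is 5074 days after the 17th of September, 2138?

Tuesday

First find the weekday of Sep 17, 2138. Doomsday rule: the anchor day for the 2100s is Sunday. For year 38: 38÷12 = 3 r 2, and 2÷4 = 0, so 3+2+0 = 5.
Sunday + 5 ≡ Friday — that's 2138's doomsday.
In September the doomsday date is Sep 5.
Sep 17 is 12 days after Sep 5; 12 mod 7 = 5, so Friday + 5 = Wednesday.
5074 mod 7 = 6, so 5074 days after a Wednesday is Wednesday + 6 = Tuesday.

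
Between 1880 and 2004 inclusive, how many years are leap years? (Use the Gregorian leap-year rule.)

31

Multiples of 4 in [1880,2004]: 32.
Of those, multiples of 100: 2 (not leap unless ÷400).
Multiples of 400: 1.
Leap years = 32 − 2 + 1 = 31.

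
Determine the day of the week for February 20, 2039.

Doomsday rule: the anchor day for the 2000s is Tuesday. For year 39: 39÷12 = 3 r 3, and 3÷4 = 0, so 3+3+0 = 6.
Tuesday + 6 ≡ Monday — that's 2039's doomsday.
In February the doomsday date is Feb 28 (2039 is not a leap year).
Feb 20 is 8 days before Feb 28; 8 mod 7 = 1, so Monday − 1 = Sunday.

Sunday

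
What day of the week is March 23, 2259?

Doomsday rule: the anchor day for the 2200s is Friday. For year 59: 59÷12 = 4 r 11, and 11÷4 = 2, so 4+11+2 = 17.
Friday + 17 ≡ Monday — that's 2259's doomsday.
In March the doomsday date is Mar 14.
Mar 23 is 9 days after Mar 14; 9 mod 7 = 2, so Monday + 2 = Wednesday.

Wednesday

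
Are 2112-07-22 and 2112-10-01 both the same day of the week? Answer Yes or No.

From Jul 22, 2112 to Oct 1, 2112 is 71 days.
71 mod 7 = 1, so they are different weekdays.
(Jul 22, 2112 is a Friday; Oct 1, 2112 is a Saturday.)

No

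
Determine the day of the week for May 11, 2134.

Doomsday rule: the anchor day for the 2100s is Sunday. For year 34: 34÷12 = 2 r 10, and 10÷4 = 2, so 2+10+2 = 14.
Sunday + 14 ≡ Sunday — that's 2134's doomsday.
In May the doomsday date is May 9.
May 11 is 2 days after May 9; 2 mod 7 = 2, so Sunday + 2 = Tuesday.

Tuesday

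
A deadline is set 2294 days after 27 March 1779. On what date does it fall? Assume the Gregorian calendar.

July 7, 1785

+366 (one year; includes Feb 29, 1780) → Mar 27, 1780 (1928 left).
+365 (one year) → Mar 27, 1781 (1563 left).
+365 (one year) → Mar 27, 1782 (1198 left).
+365 (one year) → Mar 27, 1783 (833 left).
+366 (one year; includes Feb 29, 1784) → Mar 27, 1784 (467 left).
+365 (one year) → Mar 27, 1785 (102 left).
Mar has 31 days: +5 → Apr 1, 1785 (97 left).
Apr has 30 days: +30 → May 1, 1785 (67 left).
May has 31 days: +31 → Jun 1, 1785 (36 left).
Jun has 30 days: +30 → Jul 1, 1785 (6 left).
+6 → Jul 7, 1785.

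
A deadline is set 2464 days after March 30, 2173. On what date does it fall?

+365 (one year) → Mar 30, 2174 (2099 left).
+365 (one year) → Mar 30, 2175 (1734 left).
+366 (one year; includes Feb 29, 2176) → Mar 30, 2176 (1368 left).
+365 (one year) → Mar 30, 2177 (1003 left).
+365 (one year) → Mar 30, 2178 (638 left).
+365 (one year) → Mar 30, 2179 (273 left).
Mar has 31 days: +2 → Apr 1, 2179 (271 left).
Apr has 30 days: +30 → May 1, 2179 (241 left).
May has 31 days: +31 → Jun 1, 2179 (210 left).
Jun has 30 days: +30 → Jul 1, 2179 (180 left).
Jul has 31 days: +31 → Aug 1, 2179 (149 left).
Aug has 31 days: +31 → Sep 1, 2179 (118 left).
Sep has 30 days: +30 → Oct 1, 2179 (88 left).
Oct has 31 days: +31 → Nov 1, 2179 (57 left).
Nov has 30 days: +30 → Dec 1, 2179 (27 left).
+27 → Dec 28, 2179.

December 28, 2179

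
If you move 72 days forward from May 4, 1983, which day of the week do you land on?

Friday

May 4, 1983 is a Wednesday.
72 mod 7 = 2, so 72 days after a Wednesday is Wednesday + 2 = Friday.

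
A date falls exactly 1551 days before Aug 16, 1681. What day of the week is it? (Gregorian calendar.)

First find the weekday of Aug 16, 1681. Doomsday rule: the anchor day for the 1600s is Tuesday. For year 81: 81÷12 = 6 r 9, and 9÷4 = 2, so 6+9+2 = 17.
Tuesday + 17 ≡ Friday — that's 1681's doomsday.
In August the doomsday date is Aug 8.
Aug 16 is 8 days after Aug 8; 8 mod 7 = 1, so Friday + 1 = Saturday.
1551 mod 7 = 4, so 1551 days before a Saturday is Saturday − 4 = Tuesday.

Tuesday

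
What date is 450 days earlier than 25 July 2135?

May 1, 2134

−365 (one year) → Jul 25, 2134 (85 left).
−25 → Jun 30, 2134 (end of Jun, 30 days; 60 left).
−30 → May 31, 2134 (end of May, 31 days; 30 left).
−30 → May 1, 2134.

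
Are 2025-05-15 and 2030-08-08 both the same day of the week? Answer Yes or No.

Yes

From May 15, 2025 to Aug 8, 2030 is 1911 days.
1911 mod 7 = 0, so they are the same weekday.
(May 15, 2025 is a Thursday; Aug 8, 2030 is a Thursday.)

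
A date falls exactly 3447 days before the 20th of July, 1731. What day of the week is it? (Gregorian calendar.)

Tuesday

Jul 20, 1731 is a Friday.
3447 mod 7 = 3, so 3447 days before a Friday is Friday − 3 = Tuesday.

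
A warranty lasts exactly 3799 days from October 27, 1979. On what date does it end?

March 22, 1990

+366 (one year; includes Feb 29, 1980) → Oct 27, 1980 (3433 left).
+365 (one year) → Oct 27, 1981 (3068 left).
+365 (one year) → Oct 27, 1982 (2703 left).
+365 (one year) → Oct 27, 1983 (2338 left).
+366 (one year; includes Feb 29, 1984) → Oct 27, 1984 (1972 left).
+365 (one year) → Oct 27, 1985 (1607 left).
+365 (one year) → Oct 27, 1986 (1242 left).
+365 (one year) → Oct 27, 1987 (877 left).
+366 (one year; includes Feb 29, 1988) → Oct 27, 1988 (511 left).
+365 (one year) → Oct 27, 1989 (146 left).
Oct has 31 days: +5 → Nov 1, 1989 (141 left).
Nov has 30 days: +30 → Dec 1, 1989 (111 left).
Dec has 31 days: +31 → Jan 1, 1990 (80 left).
Jan has 31 days: +31 → Feb 1, 1990 (49 left).
Feb has 28 days: +28 → Mar 1, 1990 (21 left).
+21 → Mar 22, 1990.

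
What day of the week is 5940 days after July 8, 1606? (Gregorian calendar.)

Jul 8, 1606 is a Saturday.
5940 mod 7 = 4, so 5940 days after a Saturday is Saturday + 4 = Wednesday.

Wednesday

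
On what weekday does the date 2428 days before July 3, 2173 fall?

Sunday

First find the weekday of Jul 3, 2173. Doomsday rule: the anchor day for the 2100s is Sunday. For year 73: 73÷12 = 6 r 1, and 1÷4 = 0, so 6+1+0 = 7.
Sunday + 7 ≡ Sunday — that's 2173's doomsday.
In July the doomsday date is Jul 11.
Jul 3 is 8 days before Jul 11; 8 mod 7 = 1, so Sunday − 1 = Saturday.
2428 mod 7 = 6, so 2428 days before a Saturday is Saturday − 6 = Sunday.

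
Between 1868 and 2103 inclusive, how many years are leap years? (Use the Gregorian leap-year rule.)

57

Multiples of 4 in [1868,2103]: 59.
Of those, multiples of 100: 3 (not leap unless ÷400).
Multiples of 400: 1.
Leap years = 59 − 3 + 1 = 57.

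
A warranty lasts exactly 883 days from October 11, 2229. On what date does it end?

March 12, 2232

+365 (one year) → Oct 11, 2230 (518 left).
+365 (one year) → Oct 11, 2231 (153 left).
Oct has 31 days: +21 → Nov 1, 2231 (132 left).
Nov has 30 days: +30 → Dec 1, 2231 (102 left).
Dec has 31 days: +31 → Jan 1, 2232 (71 left).
Jan has 31 days: +31 → Feb 1, 2232 (40 left).
Feb has 29 days: +29 → Mar 1, 2232 (11 left).
+11 → Mar 12, 2232.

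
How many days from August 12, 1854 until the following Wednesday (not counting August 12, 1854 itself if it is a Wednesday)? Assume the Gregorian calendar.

4

Aug 12, 1854 is a Saturday.
From Saturday to the next Wednesday is 4 days.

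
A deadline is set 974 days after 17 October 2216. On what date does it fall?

+365 (one year) → Oct 17, 2217 (609 left).
+365 (one year) → Oct 17, 2218 (244 left).
Oct has 31 days: +15 → Nov 1, 2218 (229 left).
Nov has 30 days: +30 → Dec 1, 2218 (199 left).
Dec has 31 days: +31 → Jan 1, 2219 (168 left).
Jan has 31 days: +31 → Feb 1, 2219 (137 left).
Feb has 28 days: +28 → Mar 1, 2219 (109 left).
Mar has 31 days: +31 → Apr 1, 2219 (78 left).
Apr has 30 days: +30 → May 1, 2219 (48 left).
May has 31 days: +31 → Jun 1, 2219 (17 left).
+17 → Jun 18, 2219.

June 18, 2219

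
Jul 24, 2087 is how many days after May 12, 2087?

73

May 12, 2087 → Jun 12, 2087: 31 days (May has 31).
Jun 12, 2087 → Jul 12, 2087: 30 days (June has 30).
Jul 12, 2087 → Jul 24, 2087: 12 days.
Total: 73 days.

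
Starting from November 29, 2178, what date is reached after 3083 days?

+365 (one year) → Nov 29, 2179 (2718 left).
+366 (one year; includes Feb 29, 2180) → Nov 29, 2180 (2352 left).
+365 (one year) → Nov 29, 2181 (1987 left).
+365 (one year) → Nov 29, 2182 (1622 left).
+365 (one year) → Nov 29, 2183 (1257 left).
+366 (one year; includes Feb 29, 2184) → Nov 29, 2184 (891 left).
+365 (one year) → Nov 29, 2185 (526 left).
+365 (one year) → Nov 29, 2186 (161 left).
Nov has 30 days: +2 → Dec 1, 2186 (159 left).
Dec has 31 days: +31 → Jan 1, 2187 (128 left).
Jan has 31 days: +31 → Feb 1, 2187 (97 left).
Feb has 28 days: +28 → Mar 1, 2187 (69 left).
Mar has 31 days: +31 → Apr 1, 2187 (38 left).
Apr has 30 days: +30 → May 1, 2187 (8 left).
+8 → May 9, 2187.

May 9, 2187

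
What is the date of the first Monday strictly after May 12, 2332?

May 12, 2332 is a Thursday.
From Thursday to the next Monday is 4 days.
May 12, 2332 + 4 = May 16, 2332.

May 16, 2332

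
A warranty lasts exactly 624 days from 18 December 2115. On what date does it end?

+366 (one year; includes Feb 29, 2116) → Dec 18, 2116 (258 left).
Dec has 31 days: +14 → Jan 1, 2117 (244 left).
Jan has 31 days: +31 → Feb 1, 2117 (213 left).
Feb has 28 days: +28 → Mar 1, 2117 (185 left).
Mar has 31 days: +31 → Apr 1, 2117 (154 left).
Apr has 30 days: +30 → May 1, 2117 (124 left).
May has 31 days: +31 → Jun 1, 2117 (93 left).
Jun has 30 days: +30 → Jul 1, 2117 (63 left).
Jul has 31 days: +31 → Aug 1, 2117 (32 left).
Aug has 31 days: +31 → Sep 1, 2117 (1 left).
+1 → Sep 2, 2117.

September 2, 2117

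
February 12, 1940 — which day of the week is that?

Monday

Doomsday rule: the anchor day for the 1900s is Wednesday. For year 40: 40÷12 = 3 r 4, and 4÷4 = 1, so 3+4+1 = 8.
Wednesday + 8 ≡ Thursday — that's 1940's doomsday.
In February the doomsday date is Feb 29 (1940 is a leap year (divisible by 4)).
Feb 12 is 17 days before Feb 29; 17 mod 7 = 3, so Thursday − 3 = Monday.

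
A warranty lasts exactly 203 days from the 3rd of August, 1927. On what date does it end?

February 22, 1928

Aug has 31 days: +29 → Sep 1, 1927 (174 left).
Sep has 30 days: +30 → Oct 1, 1927 (144 left).
Oct has 31 days: +31 → Nov 1, 1927 (113 left).
Nov has 30 days: +30 → Dec 1, 1927 (83 left).
Dec has 31 days: +31 → Jan 1, 1928 (52 left).
Jan has 31 days: +31 → Feb 1, 1928 (21 left).
+21 → Feb 22, 1928.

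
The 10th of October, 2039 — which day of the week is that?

Monday

January 1, 2039 is a Saturday.
Jan 1, 2039 → Feb 1, 2039: 31 days (January has 31).
Feb 1, 2039 → Mar 1, 2039: 28 days (February has 28).
Mar 1, 2039 → Apr 1, 2039: 31 days (March has 31).
Apr 1, 2039 → May 1, 2039: 30 days (April has 30).
May 1, 2039 → Jun 1, 2039: 31 days (May has 31).
Jun 1, 2039 → Jul 1, 2039: 30 days (June has 30).
Jul 1, 2039 → Aug 1, 2039: 31 days (July has 31).
Aug 1, 2039 → Sep 1, 2039: 31 days (August has 31).
Sep 1, 2039 → Oct 1, 2039: 30 days (September has 30).
Oct 1, 2039 → Oct 10, 2039: 9 days.
Total: 282 days.
282 mod 7 = 2, so Saturday + 2 = Monday.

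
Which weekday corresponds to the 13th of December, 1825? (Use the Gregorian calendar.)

Doomsday rule: the anchor day for the 1800s is Friday. For year 25: 25÷12 = 2 r 1, and 1÷4 = 0, so 2+1+0 = 3.
Friday + 3 ≡ Monday — that's 1825's doomsday.
In December the doomsday date is Dec 12.
Dec 13 is 1 day after Dec 12; 1 mod 7 = 1, so Monday + 1 = Tuesday.

Tuesday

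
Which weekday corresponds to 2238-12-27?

Doomsday rule: the anchor day for the 2200s is Friday. For year 38: 38÷12 = 3 r 2, and 2÷4 = 0, so 3+2+0 = 5.
Friday + 5 ≡ Wednesday — that's 2238's doomsday.
In December the doomsday date is Dec 12.
Dec 27 is 15 days after Dec 12; 15 mod 7 = 1, so Wednesday + 1 = Thursday.

Thursday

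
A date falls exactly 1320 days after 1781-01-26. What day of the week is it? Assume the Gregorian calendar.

Tuesday

Jan 26, 1781 is a Friday.
1320 mod 7 = 4, so 1320 days after a Friday is Friday + 4 = Tuesday.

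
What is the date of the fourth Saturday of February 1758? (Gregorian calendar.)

February 1, 1758 is a Wednesday.
The first Saturday is therefore February 4 (3 days later).
The fourth Saturday is 4 + 3×7 = February 25.

February 25, 1758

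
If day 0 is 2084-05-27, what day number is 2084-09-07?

103

May 27, 2084 → Jun 27, 2084: 31 days (May has 31).
Jun 27, 2084 → Jul 27, 2084: 30 days (June has 30).
Jul 27, 2084 → Aug 27, 2084: 31 days (July has 31).
Aug 27, 2084 → Sep 7, 2084: 11 days.
Total: 103 days.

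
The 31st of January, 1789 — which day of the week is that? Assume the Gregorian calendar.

Saturday

Doomsday rule: the anchor day for the 1700s is Sunday. For year 89: 89÷12 = 7 r 5, and 5÷4 = 1, so 7+5+1 = 13.
Sunday + 13 ≡ Saturday — that's 1789's doomsday.
In January the doomsday date is Jan 3 (1789 is not a leap year).
Jan 31 is 28 days after Jan 3; 28 mod 7 = 0, so Saturday + 0 = Saturday.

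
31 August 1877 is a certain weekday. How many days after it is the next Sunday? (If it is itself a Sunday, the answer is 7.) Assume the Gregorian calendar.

2

Aug 31, 1877 is a Friday.
From Friday to the next Sunday is 2 days.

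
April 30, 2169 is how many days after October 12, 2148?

Oct 12, 2148 → Oct 12, 2149: 365 days.
Oct 12, 2149 → Oct 12, 2150: 365 days.
Oct 12, 2150 → Oct 12, 2151: 365 days.
Oct 12, 2151 → Oct 12, 2152: 366 days (Feb 29, 2152 is in that span).
Oct 12, 2152 → Oct 12, 2153: 365 days.
Oct 12, 2153 → Oct 12, 2154: 365 days.
Oct 12, 2154 → Oct 12, 2155: 365 days.
Oct 12, 2155 → Oct 12, 2156: 366 days (Feb 29, 2156 is in that span).
Oct 12, 2156 → Oct 12, 2157: 365 days.
Oct 12, 2157 → Oct 12, 2158: 365 days.
Oct 12, 2158 → Oct 12, 2159: 365 days.
Oct 12, 2159 → Oct 12, 2160: 366 days (Feb 29, 2160 is in that span).
Oct 12, 2160 → Oct 12, 2161: 365 days.
Oct 12, 2161 → Oct 12, 2162: 365 days.
Oct 12, 2162 → Oct 12, 2163: 365 days.
Oct 12, 2163 → Oct 12, 2164: 366 days (Feb 29, 2164 is in that span).
Oct 12, 2164 → Oct 12, 2165: 365 days.
Oct 12, 2165 → Oct 12, 2166: 365 days.
Oct 12, 2166 → Oct 12, 2167: 365 days.
Oct 12, 2167 → Oct 12, 2168: 366 days (Feb 29, 2168 is in that span).
Oct 12, 2168 → Nov 12, 2168: 31 days (October has 31).
Nov 12, 2168 → Dec 12, 2168: 30 days (November has 30).
Dec 12, 2168 → Jan 12, 2169: 31 days (December has 31).
Jan 12, 2169 → Feb 12, 2169: 31 days (January has 31).
Feb 12, 2169 → Mar 12, 2169: 28 days (February has 28).
Mar 12, 2169 → Apr 12, 2169: 31 days (March has 31).
Apr 12, 2169 → Apr 30, 2169: 18 days.
Total: 7505 days.

7505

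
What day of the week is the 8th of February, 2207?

January 1, 2207 is a Thursday.
Jan 1, 2207 → Feb 1, 2207: 31 days (January has 31).
Feb 1, 2207 → Feb 8, 2207: 7 days.
Total: 38 days.
38 mod 7 = 3, so Thursday + 3 = Sunday.

Sunday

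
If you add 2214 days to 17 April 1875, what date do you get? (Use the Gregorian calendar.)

May 9, 1881

+366 (one year; includes Feb 29, 1876) → Apr 17, 1876 (1848 left).
+365 (one year) → Apr 17, 1877 (1483 left).
+365 (one year) → Apr 17, 1878 (1118 left).
+365 (one year) → Apr 17, 1879 (753 left).
+366 (one year; includes Feb 29, 1880) → Apr 17, 1880 (387 left).
Apr has 30 days: +14 → May 1, 1880 (373 left).
May has 31 days: +31 → Jun 1, 1880 (342 left).
Jun has 30 days: +30 → Jul 1, 1880 (312 left).
Jul has 31 days: +31 → Aug 1, 1880 (281 left).
Aug has 31 days: +31 → Sep 1, 1880 (250 left).
Sep has 30 days: +30 → Oct 1, 1880 (220 left).
Oct has 31 days: +31 → Nov 1, 1880 (189 left).
Nov has 30 days: +30 → Dec 1, 1880 (159 left).
Dec has 31 days: +31 → Jan 1, 1881 (128 left).
Jan has 31 days: +31 → Feb 1, 1881 (97 left).
Feb has 28 days: +28 → Mar 1, 1881 (69 left).
Mar has 31 days: +31 → Apr 1, 1881 (38 left).
Apr has 30 days: +30 → May 1, 1881 (8 left).
+8 → May 9, 1881.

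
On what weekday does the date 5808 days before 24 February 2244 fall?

First find the weekday of Feb 24, 2244. Doomsday rule: the anchor day for the 2200s is Friday. For year 44: 44÷12 = 3 r 8, and 8÷4 = 2, so 3+8+2 = 13.
Friday + 13 ≡ Thursday — that's 2244's doomsday.
In February the doomsday date is Feb 29 (2244 is a leap year (divisible by 4)).
Feb 24 is 5 days before Feb 29; 5 mod 7 = 5, so Thursday − 5 = Saturday.
5808 mod 7 = 5, so 5808 days before a Saturday is Saturday − 5 = Monday.

Monday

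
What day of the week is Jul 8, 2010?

Thursday

Doomsday rule: the anchor day for the 2000s is Tuesday. For year 10: 10÷12 = 0 r 10, and 10÷4 = 2, so 0+10+2 = 12.
Tuesday + 12 ≡ Sunday — that's 2010's doomsday.
In July the doomsday date is Jul 11.
Jul 8 is 3 days before Jul 11; 3 mod 7 = 3, so Sunday − 3 = Thursday.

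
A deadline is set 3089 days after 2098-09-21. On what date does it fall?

March 8, 2107

+365 (one year) → Sep 21, 2099 (2724 left).
+365 (one year) → Sep 21, 2100 (2359 left).
+365 (one year) → Sep 21, 2101 (1994 left).
+365 (one year) → Sep 21, 2102 (1629 left).
+365 (one year) → Sep 21, 2103 (1264 left).
+366 (one year; includes Feb 29, 2104) → Sep 21, 2104 (898 left).
+365 (one year) → Sep 21, 2105 (533 left).
+365 (one year) → Sep 21, 2106 (168 left).
Sep has 30 days: +10 → Oct 1, 2106 (158 left).
Oct has 31 days: +31 → Nov 1, 2106 (127 left).
Nov has 30 days: +30 → Dec 1, 2106 (97 left).
Dec has 31 days: +31 → Jan 1, 2107 (66 left).
Jan has 31 days: +31 → Feb 1, 2107 (35 left).
Feb has 28 days: +28 → Mar 1, 2107 (7 left).
+7 → Mar 8, 2107.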